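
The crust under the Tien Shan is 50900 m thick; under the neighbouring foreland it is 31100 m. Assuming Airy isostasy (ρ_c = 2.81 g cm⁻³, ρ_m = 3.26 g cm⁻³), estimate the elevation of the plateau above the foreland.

2730 m

Excess crust Δ = 50900 m − 31100 m = 19800 m, split between elevation h and root r with h + r = Δ.
Airy balance ρ_c h = (ρ_m − ρ_c) r gives r = h ρ_c/(ρ_m − ρ_c), so h (1 + ρ_c/(ρ_m − ρ_c)) = Δ, i.e. h = Δ (ρ_m − ρ_c)/ρ_m.
h = 19800 m × 0.45/3.26 = 2730 m.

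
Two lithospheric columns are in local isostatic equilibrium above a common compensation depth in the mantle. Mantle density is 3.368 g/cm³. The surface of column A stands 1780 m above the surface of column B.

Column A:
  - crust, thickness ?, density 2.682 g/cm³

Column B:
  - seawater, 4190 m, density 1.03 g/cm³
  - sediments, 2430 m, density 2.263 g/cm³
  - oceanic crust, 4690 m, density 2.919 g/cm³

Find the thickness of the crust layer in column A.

30000 m

Take the compensation level at the base of the deeper column (depth z_c below the surface of column A) and equate Σ ρ_i t_i down to z_c; mantle fills any gap and the z_c terms cancel.
Column A: x×2.682 + (z_c − 0 − x)×3.368
Column B: 1780×0 + 4190×1.03 + 2430×2.263 + 4690×2.919 + (z_c − 1780 − 11310)×3.368
The z_c×3.368 term appears on both sides and cancels. Collect the known terms of each column as K = Σ(ρt)_known − 3.368 × (depth of known layers): K_A = 0 − 3.368×0 = 0; K_B = 23504.9 − 3.368×(1780 + 11310) = −20582.22.
Balance: K_A − x×(3.368 − 2.682) = K_B, so x = (K_A − K_B)/(3.368 − 2.682) = 20582.2/0.686 = 30000 m.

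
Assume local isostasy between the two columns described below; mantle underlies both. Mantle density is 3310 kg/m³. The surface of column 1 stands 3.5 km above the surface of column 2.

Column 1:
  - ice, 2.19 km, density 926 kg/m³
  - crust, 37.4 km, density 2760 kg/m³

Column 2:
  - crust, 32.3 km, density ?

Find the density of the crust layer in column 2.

Take the compensation level at the base of the deeper column (depth z_c below the surface of column 1) and equate Σ ρ_i t_i down to z_c; mantle fills any gap and the z_c terms cancel.
Column 1: 2.19×926 + 37.4×2760 + (z_c − 39.59)×3310
Column 2: 3.5×0 + 32.3×ρ + (z_c − 3.5 − 32.3)×3310
The z_c×3310 term appears on both sides and cancels. Collect the known terms of each column as K = Σ(ρt)_known − 3310 × (depth of known layers): K_1 = 105251.94 − 3310×39.59 = −25790.96; K_2 = 0 − 3310×(3.5 + 32.3) = −118498.
Balance: K_1 = K_2 + 32.3×ρ, so ρ = (K_1 − K_2)/32.3 = 92707/32.3 = 2870 kg/m³.

2870 kg/m³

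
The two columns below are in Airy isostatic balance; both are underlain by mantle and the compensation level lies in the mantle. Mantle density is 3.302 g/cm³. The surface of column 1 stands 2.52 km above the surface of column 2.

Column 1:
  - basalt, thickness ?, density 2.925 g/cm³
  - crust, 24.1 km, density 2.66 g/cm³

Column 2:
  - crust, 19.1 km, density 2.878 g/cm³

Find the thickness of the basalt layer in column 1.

2.51 km

Take the compensation level at the base of the deeper column (depth z_c below the surface of column 1) and equate Σ ρ_i t_i down to z_c; mantle fills any gap and the z_c terms cancel.
Column 1: x×2.925 + 24.1×2.66 + (z_c − 24.1 − x)×3.302
Column 2: 2.52×0 + 19.1×2.878 + (z_c − 2.52 − 19.1)×3.302
The z_c×3.302 term appears on both sides and cancels. Collect the known terms of each column as K = Σ(ρt)_known − 3.302 × (depth of known layers): K_1 = 64.106 − 3.302×24.1 = −15.4722; K_2 = 54.9698 − 3.302×(2.52 + 19.1) = −16.41944.
Balance: K_1 − x×(3.302 − 2.925) = K_2, so x = (K_1 − K_2)/(3.302 − 2.925) = 0.94724/0.377 = 2.51 km.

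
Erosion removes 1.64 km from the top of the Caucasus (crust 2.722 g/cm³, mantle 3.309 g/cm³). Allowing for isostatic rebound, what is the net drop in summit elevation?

Rebound u = e ρ_c/ρ_m = 1.64 km × 2.722/3.309 = 1.349 km.
Net surface drop = e − u = 1.64 km − 1.349 km = e (ρ_m − ρ_c)/ρ_m = 0.291 km.

0.291 km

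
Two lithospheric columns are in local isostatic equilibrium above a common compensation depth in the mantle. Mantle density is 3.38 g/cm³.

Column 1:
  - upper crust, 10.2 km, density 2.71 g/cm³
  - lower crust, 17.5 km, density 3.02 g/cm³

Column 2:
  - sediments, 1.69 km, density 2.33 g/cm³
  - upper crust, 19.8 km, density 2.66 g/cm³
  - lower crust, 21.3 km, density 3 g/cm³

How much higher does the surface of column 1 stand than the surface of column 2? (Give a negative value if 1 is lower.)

For any compensation level in the mantle, the mantle terms cancel and isostasy reduces to e = (Σt_1 − Σt_2) − (Σ(ρt)_1 − Σ(ρt)_2) / ρ_m.
Σt_1 = 27.7 km; Σt_2 = 42.79 km; Σ(ρt)_1 = 80.492; Σ(ρt)_2 = 120.5057 (in km·g/cm³).
e = (27.7 − 42.79) − (80.492 − 120.5057) / 3.38 = −3.25 km.

−3.25 km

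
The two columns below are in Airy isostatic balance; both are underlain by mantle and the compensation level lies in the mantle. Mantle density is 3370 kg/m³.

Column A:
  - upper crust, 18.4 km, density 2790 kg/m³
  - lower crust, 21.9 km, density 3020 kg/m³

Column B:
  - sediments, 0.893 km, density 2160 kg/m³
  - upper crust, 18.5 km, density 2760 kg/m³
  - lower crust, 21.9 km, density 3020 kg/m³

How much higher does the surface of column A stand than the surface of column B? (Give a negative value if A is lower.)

For any compensation level in the mantle, the mantle terms cancel and isostasy reduces to e = (Σt_A − Σt_B) − (Σ(ρt)_A − Σ(ρt)_B) / ρ_m.
Σt_A = 40.3 km; Σt_B = 41.293 km; Σ(ρt)_A = 117474; Σ(ρt)_B = 119126.88 (in km·kg/m³).
e = (40.3 − 41.293) − (117474 − 119126.88) / 3370 = −0.503 km.

−0.503 km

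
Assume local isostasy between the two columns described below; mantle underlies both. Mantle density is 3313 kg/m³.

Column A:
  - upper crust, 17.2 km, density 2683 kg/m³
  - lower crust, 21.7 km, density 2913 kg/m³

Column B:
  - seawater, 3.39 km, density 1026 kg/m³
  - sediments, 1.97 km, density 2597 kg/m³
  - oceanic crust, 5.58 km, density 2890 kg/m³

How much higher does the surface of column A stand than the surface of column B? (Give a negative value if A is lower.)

2.41 km

For any compensation level in the mantle, the mantle terms cancel and isostasy reduces to e = (Σt_A − Σt_B) − (Σ(ρt)_A − Σ(ρt)_B) / ρ_m.
Σt_A = 38.9 km; Σt_B = 10.94 km; Σ(ρt)_A = 109359.7; Σ(ρt)_B = 24720.43 (in km·kg/m³).
e = (38.9 − 10.94) − (109359.7 − 24720.43) / 3313 = 2.41 km.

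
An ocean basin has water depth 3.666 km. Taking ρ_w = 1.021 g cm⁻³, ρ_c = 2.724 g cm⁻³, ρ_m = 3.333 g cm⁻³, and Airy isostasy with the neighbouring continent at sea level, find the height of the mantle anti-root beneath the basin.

By Archimedes' principle applied to the lithosphere: replacing crust with seawater at the top is compensated by replacing crust with mantle at the base: d (ρ_c − ρ_w) = a (ρ_m − ρ_c).
a = d (ρ_c − ρ_w)/(ρ_m − ρ_c) = 3.666 km × 1.703/0.609 = 10.3 km.

10.3 km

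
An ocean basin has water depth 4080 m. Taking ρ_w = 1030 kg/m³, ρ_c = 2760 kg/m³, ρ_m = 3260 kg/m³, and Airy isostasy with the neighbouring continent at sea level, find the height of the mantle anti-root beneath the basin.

14100 m

In Airy isostatic equilibrium: replacing crust with seawater at the top is compensated by replacing crust with mantle at the base: d (ρ_c − ρ_w) = a (ρ_m − ρ_c).
a = d (ρ_c − ρ_w)/(ρ_m − ρ_c) = 4080 m × 1730/500 = 14100 m.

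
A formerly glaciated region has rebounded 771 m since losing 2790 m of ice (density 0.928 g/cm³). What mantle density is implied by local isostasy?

ρ_m = ρ_ice t / u = 0.928 × 2790 m/771 m = 3.36 g/cm³.

3.36 g/cm³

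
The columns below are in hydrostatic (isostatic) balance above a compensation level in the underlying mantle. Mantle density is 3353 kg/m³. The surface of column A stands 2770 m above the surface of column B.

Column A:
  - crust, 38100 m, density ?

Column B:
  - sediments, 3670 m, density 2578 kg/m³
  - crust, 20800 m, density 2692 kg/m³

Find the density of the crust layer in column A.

2670 kg/m³

Take the compensation level at the base of the deeper column (depth z_c below the surface of column A) and equate Σ ρ_i t_i down to z_c; mantle fills any gap and the z_c terms cancel.
Column A: 38100×ρ + (z_c − 38100)×3353
Column B: 2770×0 + 3670×2578 + 20800×2692 + (z_c − 2770 − 24470)×3353
The z_c×3353 term appears on both sides and cancels. Collect the known terms of each column as K = Σ(ρt)_known − 3353 × (depth of known layers): K_A = 0 − 3353×38100 = −127749300; K_B = 65454860 − 3353×(2770 + 24470) = −25880860.
Balance: K_A + 38100×ρ = K_B, so ρ = (K_B − K_A)/38100 = 101868000/38100 = 2670 kg/m³.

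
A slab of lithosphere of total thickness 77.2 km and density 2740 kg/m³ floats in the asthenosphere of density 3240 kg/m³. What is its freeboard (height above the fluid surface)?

Floating equilibrium: submerged depth d = t ρ_obj/ρ_fluid = 77.2 km × 2740/3240 = 65.29 km.
Freeboard = t − d = 77.2 km − 65.29 km = 11.9 km.

11.9 km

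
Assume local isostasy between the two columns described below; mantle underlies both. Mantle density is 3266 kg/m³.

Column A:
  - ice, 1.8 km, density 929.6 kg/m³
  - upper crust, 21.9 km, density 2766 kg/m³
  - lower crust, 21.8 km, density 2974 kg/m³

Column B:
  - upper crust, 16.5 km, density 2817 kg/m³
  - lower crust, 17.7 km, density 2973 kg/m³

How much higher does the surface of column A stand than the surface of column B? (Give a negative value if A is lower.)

For any compensation level in the mantle, the mantle terms cancel and isostasy reduces to e = (Σt_A − Σt_B) − (Σ(ρt)_A − Σ(ρt)_B) / ρ_m.
Σt_A = 45.5 km; Σt_B = 34.2 km; Σ(ρt)_A = 127081.88; Σ(ρt)_B = 99102.6 (in km·kg/m³).
e = (45.5 − 34.2) − (127081.88 − 99102.6) / 3266 = 2.73 km.

2.73 km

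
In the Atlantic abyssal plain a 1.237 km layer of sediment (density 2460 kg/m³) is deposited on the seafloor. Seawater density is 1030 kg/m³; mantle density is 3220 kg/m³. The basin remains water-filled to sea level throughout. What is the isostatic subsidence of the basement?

Submarine loading: the sediment displaces seawater, and the subsidence is in turn flooded, so s (ρ_m − ρ_w) = t (ρ_sed − ρ_w).
s = 1.237 km × (2460 − 1030) / (3220 − 1030) = 0.808 km.

0.808 km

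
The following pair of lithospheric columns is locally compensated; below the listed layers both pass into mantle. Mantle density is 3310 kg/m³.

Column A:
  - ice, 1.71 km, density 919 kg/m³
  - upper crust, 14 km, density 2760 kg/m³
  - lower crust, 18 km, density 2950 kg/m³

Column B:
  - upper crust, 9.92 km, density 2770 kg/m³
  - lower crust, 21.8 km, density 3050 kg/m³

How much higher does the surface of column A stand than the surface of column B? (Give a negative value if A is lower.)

For any compensation level in the mantle, the mantle terms cancel and isostasy reduces to e = (Σt_A − Σt_B) − (Σ(ρt)_A − Σ(ρt)_B) / ρ_m.
Σt_A = 33.71 km; Σt_B = 31.72 km; Σ(ρt)_A = 93311.49; Σ(ρt)_B = 93968.4 (in km·kg/m³).
e = (33.71 − 31.72) − (93311.49 − 93968.4) / 3310 = 2.19 km.

2.19 km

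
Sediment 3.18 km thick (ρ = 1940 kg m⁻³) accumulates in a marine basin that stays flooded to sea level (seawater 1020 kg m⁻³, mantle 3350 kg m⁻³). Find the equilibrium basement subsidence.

1.26 km

Submarine loading: the sediment displaces seawater, and the subsidence is in turn flooded, so s (ρ_m − ρ_w) = t (ρ_sed − ρ_w).
s = 3.18 km × (1940 − 1020) / (3350 − 1020) = 1.26 km.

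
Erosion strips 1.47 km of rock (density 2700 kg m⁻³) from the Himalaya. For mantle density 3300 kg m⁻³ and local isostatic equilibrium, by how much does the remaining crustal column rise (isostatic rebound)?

Unloading: uplift u = e ρ_c/ρ_m = 1.47 km × 2700/3300 = 1.2 km.

1.2 km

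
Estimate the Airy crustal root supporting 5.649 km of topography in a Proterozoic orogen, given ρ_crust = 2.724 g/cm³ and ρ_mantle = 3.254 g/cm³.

29 km

In Airy isostatic equilibrium: the weight of the topography is balanced by the buoyancy of the root, ρ_c h = (ρ_m − ρ_c) r.
r = h · ρ_c / (ρ_m − ρ_c) = 5.649 km × 2.724 / (3.254 − 2.724) = 29 km.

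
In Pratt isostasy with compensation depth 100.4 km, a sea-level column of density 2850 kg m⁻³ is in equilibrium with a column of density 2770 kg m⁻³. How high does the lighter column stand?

2.9 km

ρ_ref D = ρ (D + h) → h = D (ρ_ref − ρ)/ρ.
h = 100.4 km × (2850 − 2770)/2770 = 2.9 km.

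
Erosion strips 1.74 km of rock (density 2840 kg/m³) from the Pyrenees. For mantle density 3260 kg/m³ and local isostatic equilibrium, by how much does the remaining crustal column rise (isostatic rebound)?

1.52 km

Unloading: uplift u = e ρ_c/ρ_m = 1.74 km × 2840/3260 = 1.52 km.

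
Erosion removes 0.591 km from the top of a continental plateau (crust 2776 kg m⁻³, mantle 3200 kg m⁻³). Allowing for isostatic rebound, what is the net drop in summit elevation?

0.0783 km

Rebound u = e ρ_c/ρ_m = 0.591 km × 2776/3200 = 0.5127 km.
Net surface drop = e − u = 0.591 km − 0.5127 km = e (ρ_m − ρ_c)/ρ_m = 0.0783 km.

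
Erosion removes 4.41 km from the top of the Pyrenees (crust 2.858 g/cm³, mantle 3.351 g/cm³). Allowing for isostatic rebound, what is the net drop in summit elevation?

0.649 km

Rebound u = e ρ_c/ρ_m = 4.41 km × 2.858/3.351 = 3.761 km.
Net surface drop = e − u = 4.41 km − 3.761 km = e (ρ_m − ρ_c)/ρ_m = 0.649 km.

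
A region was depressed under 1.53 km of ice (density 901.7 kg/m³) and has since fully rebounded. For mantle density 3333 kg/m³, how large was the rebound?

Removing the load lets mantle flow back in; uplift u satisfies ρ_ice t = ρ_m u.
u = t ρ_ice/ρ_m = 1.53 km × 901.7/3333 = 0.414 km.

0.414 km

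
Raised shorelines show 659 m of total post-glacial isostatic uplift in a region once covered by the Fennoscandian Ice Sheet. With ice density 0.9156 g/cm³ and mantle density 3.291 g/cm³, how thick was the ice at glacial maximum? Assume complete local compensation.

u = t ρ_ice/ρ_m → t = u ρ_m/ρ_ice = 659 m × 3.291/0.9156 = 2370 m.

2370 m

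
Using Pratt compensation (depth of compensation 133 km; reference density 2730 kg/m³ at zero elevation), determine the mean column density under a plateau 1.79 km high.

Pratt balance: ρ_ref D = ρ (D + h).
ρ = ρ_ref D/(D + h) = 2730 × 133 km/(133 km + 1.79 km) = 2690 kg/m³.

2690 kg/m³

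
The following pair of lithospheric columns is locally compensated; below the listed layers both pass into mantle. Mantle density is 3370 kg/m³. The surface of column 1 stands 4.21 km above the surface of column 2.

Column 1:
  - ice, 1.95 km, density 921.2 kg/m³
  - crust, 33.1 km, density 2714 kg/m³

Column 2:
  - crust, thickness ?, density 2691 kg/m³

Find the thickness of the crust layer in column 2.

Take the compensation level at the base of the deeper column (depth z_c below the surface of column 1) and equate Σ ρ_i t_i down to z_c; mantle fills any gap and the z_c terms cancel.
Column 1: 1.95×921.2 + 33.1×2714 + (z_c − 35.05)×3370
Column 2: 4.21×0 + x×2691 + (z_c − 4.21 − 0 − x)×3370
The z_c×3370 term appears on both sides and cancels. Collect the known terms of each column as K = Σ(ρt)_known − 3370 × (depth of known layers): K_1 = 91629.74 − 3370×35.05 = −26488.76; K_2 = 0 − 3370×(4.21 + 0) = −14187.7.
Balance: K_1 = K_2 − x×(3370 − 2691), so x = (K_2 − K_1)/(3370 − 2691) = 12301.1/679 = 18.1 km.

18.1 km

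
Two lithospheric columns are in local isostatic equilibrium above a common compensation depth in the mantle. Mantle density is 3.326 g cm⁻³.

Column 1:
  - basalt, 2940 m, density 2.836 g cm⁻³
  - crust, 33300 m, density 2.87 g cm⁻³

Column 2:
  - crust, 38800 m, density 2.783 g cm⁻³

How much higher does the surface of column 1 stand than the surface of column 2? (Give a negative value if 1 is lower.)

−1340 m

For any compensation level in the mantle, the mantle terms cancel and isostasy reduces to e = (Σt_1 − Σt_2) − (Σ(ρt)_1 − Σ(ρt)_2) / ρ_m.
Σt_1 = 36240 m; Σt_2 = 38800 m; Σ(ρt)_1 = 103908.84; Σ(ρt)_2 = 107980.4 (in m·g cm⁻³).
e = (36240 − 38800) − (103908.84 − 107980.4) / 3.326 = −1340 m.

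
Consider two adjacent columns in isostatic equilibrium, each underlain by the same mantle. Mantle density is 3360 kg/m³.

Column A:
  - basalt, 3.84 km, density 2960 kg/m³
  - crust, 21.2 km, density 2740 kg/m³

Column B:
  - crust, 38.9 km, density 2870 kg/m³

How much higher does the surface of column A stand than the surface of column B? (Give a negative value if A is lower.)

For any compensation level in the mantle, the mantle terms cancel and isostasy reduces to e = (Σt_A − Σt_B) − (Σ(ρt)_A − Σ(ρt)_B) / ρ_m.
Σt_A = 25.04 km; Σt_B = 38.9 km; Σ(ρt)_A = 69454.4; Σ(ρt)_B = 111643 (in km·kg/m³).
e = (25.04 − 38.9) − (69454.4 − 111643) / 3360 = −1.3 km.

−1.3 km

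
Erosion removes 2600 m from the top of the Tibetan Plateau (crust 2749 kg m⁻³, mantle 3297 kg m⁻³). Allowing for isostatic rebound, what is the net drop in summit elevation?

Rebound u = e ρ_c/ρ_m = 2600 m × 2749/3297 = 2168 m.
Net surface drop = e − u = 2600 m − 2168 m = e (ρ_m − ρ_c)/ρ_m = 432 m.

432 m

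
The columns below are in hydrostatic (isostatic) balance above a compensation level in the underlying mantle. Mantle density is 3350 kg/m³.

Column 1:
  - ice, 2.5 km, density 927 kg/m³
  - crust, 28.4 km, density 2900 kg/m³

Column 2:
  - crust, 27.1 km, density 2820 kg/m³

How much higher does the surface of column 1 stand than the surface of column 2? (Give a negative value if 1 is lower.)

For any compensation level in the mantle, the mantle terms cancel and isostasy reduces to e = (Σt_1 − Σt_2) − (Σ(ρt)_1 − Σ(ρt)_2) / ρ_m.
Σt_1 = 30.9 km; Σt_2 = 27.1 km; Σ(ρt)_1 = 84677.5; Σ(ρt)_2 = 76422 (in km·kg/m³).
e = (30.9 − 27.1) − (84677.5 − 76422) / 3350 = 1.34 km.

1.34 km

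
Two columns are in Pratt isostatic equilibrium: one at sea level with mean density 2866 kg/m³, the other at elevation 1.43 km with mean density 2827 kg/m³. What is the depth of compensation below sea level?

ρ_ref D = ρ (D + h) → D (ρ_ref − ρ) = ρ h.
D = ρ h/(ρ_ref − ρ) = 2827 × 1.43 km/(2866 − 2827) = 104 km.

104 km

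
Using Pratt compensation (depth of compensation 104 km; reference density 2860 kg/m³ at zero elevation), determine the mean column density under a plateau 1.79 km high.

2810 kg/m³

Pratt balance: ρ_ref D = ρ (D + h).
ρ = ρ_ref D/(D + h) = 2860 × 104 km/(104 km + 1.79 km) = 2810 kg/m³.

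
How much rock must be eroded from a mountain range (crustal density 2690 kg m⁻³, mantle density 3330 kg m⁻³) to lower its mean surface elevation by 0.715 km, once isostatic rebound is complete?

Net drop Δ = e − u = e − e ρ_c/ρ_m = e (ρ_m − ρ_c)/ρ_m.
e = Δ ρ_m/(ρ_m − ρ_c) = 0.715 km × 3330/640 = 3.72 km.

3.72 km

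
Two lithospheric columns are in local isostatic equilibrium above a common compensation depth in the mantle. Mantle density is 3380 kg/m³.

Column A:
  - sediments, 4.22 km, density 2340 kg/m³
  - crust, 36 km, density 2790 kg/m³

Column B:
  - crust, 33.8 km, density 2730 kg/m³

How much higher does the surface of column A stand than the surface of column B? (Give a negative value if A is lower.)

1.08 km

For any compensation level in the mantle, the mantle terms cancel and isostasy reduces to e = (Σt_A − Σt_B) − (Σ(ρt)_A − Σ(ρt)_B) / ρ_m.
Σt_A = 40.22 km; Σt_B = 33.8 km; Σ(ρt)_A = 110314.8; Σ(ρt)_B = 92274 (in km·kg/m³).
e = (40.22 − 33.8) − (110314.8 − 92274) / 3380 = 1.08 km.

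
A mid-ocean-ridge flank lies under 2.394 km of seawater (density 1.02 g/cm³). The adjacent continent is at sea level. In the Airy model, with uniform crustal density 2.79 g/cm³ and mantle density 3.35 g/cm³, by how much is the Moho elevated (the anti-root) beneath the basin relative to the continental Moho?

In Airy isostatic equilibrium: replacing crust with seawater at the top is compensated by replacing crust with mantle at the base: d (ρ_c − ρ_w) = a (ρ_m − ρ_c).
a = d (ρ_c − ρ_w)/(ρ_m − ρ_c) = 2.394 km × 1.77/0.56 = 7.57 km.

7.57 km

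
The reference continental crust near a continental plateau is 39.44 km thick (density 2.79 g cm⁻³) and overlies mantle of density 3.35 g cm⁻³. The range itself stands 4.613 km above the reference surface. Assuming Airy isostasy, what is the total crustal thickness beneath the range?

67 km

Root depth r = h ρ_c / (ρ_m − ρ_c) = 4.613 km × 2.79 / 0.56 = 22.98 km.
Total thickness = T + h + r = 39.44 km + 4.613 km + 22.98 km = 67 km.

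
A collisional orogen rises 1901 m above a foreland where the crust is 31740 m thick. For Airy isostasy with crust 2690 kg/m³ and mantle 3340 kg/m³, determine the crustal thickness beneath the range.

41500 m

Root depth r = h ρ_c / (ρ_m − ρ_c) = 1901 m × 2690 / 650 = 7867 m.
Total thickness = T + h + r = 31740 m + 1901 m + 7867 m = 41500 m.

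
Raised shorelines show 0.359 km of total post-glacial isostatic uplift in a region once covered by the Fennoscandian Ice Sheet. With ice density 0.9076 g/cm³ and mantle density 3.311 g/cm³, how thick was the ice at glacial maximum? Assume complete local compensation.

1.31 km

u = t ρ_ice/ρ_m → t = u ρ_m/ρ_ice = 0.359 km × 3.311/0.9076 = 1.31 km.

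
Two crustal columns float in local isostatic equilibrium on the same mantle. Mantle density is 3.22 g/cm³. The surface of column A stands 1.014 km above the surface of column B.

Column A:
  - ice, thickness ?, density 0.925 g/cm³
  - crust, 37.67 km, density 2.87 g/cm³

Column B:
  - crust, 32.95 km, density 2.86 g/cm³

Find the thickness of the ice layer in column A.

0.846 km

Take the compensation level at the base of the deeper column (depth z_c below the surface of column A) and equate Σ ρ_i t_i down to z_c; mantle fills any gap and the z_c terms cancel.
Column A: x×0.925 + 37.67×2.87 + (z_c − 37.67 − x)×3.22
Column B: 1.014×0 + 32.95×2.86 + (z_c − 1.014 − 32.95)×3.22
The z_c×3.22 term appears on both sides and cancels. Collect the known terms of each column as K = Σ(ρt)_known − 3.22 × (depth of known layers): K_A = 108.1129 − 3.22×37.67 = −13.1845; K_B = 94.237 − 3.22×(1.014 + 32.95) = −15.12708.
Balance: K_A − x×(3.22 − 0.925) = K_B, so x = (K_A − K_B)/(3.22 − 0.925) = 1.94258/2.295 = 0.846 km.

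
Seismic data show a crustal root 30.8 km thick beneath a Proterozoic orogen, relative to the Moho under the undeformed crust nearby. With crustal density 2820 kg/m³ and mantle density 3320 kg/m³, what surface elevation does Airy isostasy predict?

In Airy isostatic equilibrium: ρ_c h = (ρ_m − ρ_c) r.
h = r (ρ_m − ρ_c) / ρ_c = 30.8 km × (3320 − 2820) / 2820 = 5.46 km.

5.46 km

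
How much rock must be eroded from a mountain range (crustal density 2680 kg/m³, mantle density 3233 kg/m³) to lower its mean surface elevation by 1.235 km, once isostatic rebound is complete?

7.22 km

Net drop Δ = e − u = e − e ρ_c/ρ_m = e (ρ_m − ρ_c)/ρ_m.
e = Δ ρ_m/(ρ_m − ρ_c) = 1.235 km × 3233/553 = 7.22 km.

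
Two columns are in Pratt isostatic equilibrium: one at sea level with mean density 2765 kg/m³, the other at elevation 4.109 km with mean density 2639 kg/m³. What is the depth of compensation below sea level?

ρ_ref D = ρ (D + h) → D (ρ_ref − ρ) = ρ h.
D = ρ h/(ρ_ref − ρ) = 2639 × 4.109 km/(2765 − 2639) = 86.1 km.

86.1 km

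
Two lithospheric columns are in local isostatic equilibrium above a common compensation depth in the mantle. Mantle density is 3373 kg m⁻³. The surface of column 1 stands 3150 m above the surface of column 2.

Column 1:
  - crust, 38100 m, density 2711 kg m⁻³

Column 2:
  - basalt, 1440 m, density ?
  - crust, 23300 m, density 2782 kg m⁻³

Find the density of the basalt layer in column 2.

2800 kg m⁻³

Take the compensation level at the base of the deeper column (depth z_c below the surface of column 1) and equate Σ ρ_i t_i down to z_c; mantle fills any gap and the z_c terms cancel.
Column 1: 38100×2711 + (z_c − 38100)×3373
Column 2: 3150×0 + 1440×ρ + 23300×2782 + (z_c − 3150 − 24740)×3373
The z_c×3373 term appears on both sides and cancels. Collect the known terms of each column as K = Σ(ρt)_known − 3373 × (depth of known layers): K_1 = 103289100 − 3373×38100 = −25222200; K_2 = 64820600 − 3373×(3150 + 24740) = −29252370.
Balance: K_1 = K_2 + 1440×ρ, so ρ = (K_1 − K_2)/1440 = 4030170/1440 = 2800 kg m⁻³.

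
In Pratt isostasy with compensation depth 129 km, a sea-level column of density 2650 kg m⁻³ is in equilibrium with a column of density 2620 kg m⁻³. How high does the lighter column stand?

ρ_ref D = ρ (D + h) → h = D (ρ_ref − ρ)/ρ.
h = 129 km × (2650 − 2620)/2620 = 1.48 km.

1.48 km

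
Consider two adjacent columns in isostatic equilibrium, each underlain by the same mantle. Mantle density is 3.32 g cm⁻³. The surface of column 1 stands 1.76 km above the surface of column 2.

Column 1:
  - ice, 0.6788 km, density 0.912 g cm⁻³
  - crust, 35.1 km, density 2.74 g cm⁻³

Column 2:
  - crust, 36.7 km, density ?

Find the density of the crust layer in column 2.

2.88 g cm⁻³

Take the compensation level at the base of the deeper column (depth z_c below the surface of column 1) and equate Σ ρ_i t_i down to z_c; mantle fills any gap and the z_c terms cancel.
Column 1: 0.6788×0.912 + 35.1×2.74 + (z_c − 35.7788)×3.32
Column 2: 1.76×0 + 36.7×ρ + (z_c − 1.76 − 36.7)×3.32
The z_c×3.32 term appears on both sides and cancels. Collect the known terms of each column as K = Σ(ρt)_known − 3.32 × (depth of known layers): K_1 = 96.7930656 − 3.32×35.7788 = −21.9925504; K_2 = 0 − 3.32×(1.76 + 36.7) = −127.6872.
Balance: K_1 = K_2 + 36.7×ρ, so ρ = (K_1 − K_2)/36.7 = 105.695/36.7 = 2.88 g cm⁻³.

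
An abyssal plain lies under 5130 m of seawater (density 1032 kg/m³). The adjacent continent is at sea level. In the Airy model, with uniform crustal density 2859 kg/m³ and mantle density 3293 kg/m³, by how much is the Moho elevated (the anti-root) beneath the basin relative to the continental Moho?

Balancing pressure at the compensation depth: replacing crust with seawater at the top is compensated by replacing crust with mantle at the base: d (ρ_c − ρ_w) = a (ρ_m − ρ_c).
a = d (ρ_c − ρ_w)/(ρ_m − ρ_c) = 5130 m × 1827/434 = 21600 m.

21600 m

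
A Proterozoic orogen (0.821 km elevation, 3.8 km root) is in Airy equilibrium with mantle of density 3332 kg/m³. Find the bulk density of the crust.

2740 kg/m³

ρ_c h = (ρ_m − ρ_c) r → ρ_c (h + r) = ρ_m r → ρ_c = ρ_m r / (h + r).
ρ_c = 3332 × 3.8 km / (0.821 km + 3.8 km) = 2740 kg/m³.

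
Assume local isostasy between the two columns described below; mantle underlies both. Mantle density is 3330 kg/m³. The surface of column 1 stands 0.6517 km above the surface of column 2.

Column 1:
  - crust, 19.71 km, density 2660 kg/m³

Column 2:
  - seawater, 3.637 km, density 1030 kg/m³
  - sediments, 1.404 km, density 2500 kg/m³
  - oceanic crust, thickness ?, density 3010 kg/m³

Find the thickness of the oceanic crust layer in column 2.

4.7 km

Take the compensation level at the base of the deeper column (depth z_c below the surface of column 1) and equate Σ ρ_i t_i down to z_c; mantle fills any gap and the z_c terms cancel.
Column 1: 19.71×2660 + (z_c − 19.71)×3330
Column 2: 0.6517×0 + 3.637×1030 + 1.404×2500 + x×3010 + (z_c − 0.6517 − 5.041 − x)×3330
The z_c×3330 term appears on both sides and cancels. Collect the known terms of each column as K = Σ(ρt)_known − 3330 × (depth of known layers): K_1 = 52428.6 − 3330×19.71 = −13205.7; K_2 = 7256.11 − 3330×(0.6517 + 5.041) = −11700.581.
Balance: K_1 = K_2 − x×(3330 − 3010), so x = (K_2 − K_1)/(3330 − 3010) = 1505.12/320 = 4.7 km.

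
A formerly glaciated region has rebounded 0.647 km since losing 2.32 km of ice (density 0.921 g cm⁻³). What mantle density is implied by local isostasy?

ρ_m = ρ_ice t / u = 0.921 × 2.32 km/0.647 km = 3.3 g cm⁻³.

3.3 g cm⁻³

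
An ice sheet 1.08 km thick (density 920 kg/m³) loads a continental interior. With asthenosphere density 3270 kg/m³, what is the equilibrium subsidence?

For local isostatic compensation: the ice load ρ_ice t is balanced by mantle displaced below, ρ_m s.
s = t ρ_ice / ρ_m = 1.08 km × 920/3270 = 0.304 km.

0.304 km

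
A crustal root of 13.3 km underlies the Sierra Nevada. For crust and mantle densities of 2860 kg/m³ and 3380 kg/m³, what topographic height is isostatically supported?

2.42 km

For local isostatic compensation: ρ_c h = (ρ_m − ρ_c) r.
h = r (ρ_m − ρ_c) / ρ_c = 13.3 km × (3380 − 2860) / 2860 = 2.42 km.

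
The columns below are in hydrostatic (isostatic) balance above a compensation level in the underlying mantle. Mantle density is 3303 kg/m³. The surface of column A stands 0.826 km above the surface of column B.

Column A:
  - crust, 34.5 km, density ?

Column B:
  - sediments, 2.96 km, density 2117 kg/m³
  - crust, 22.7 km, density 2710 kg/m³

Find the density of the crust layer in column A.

2730 kg/m³

Take the compensation level at the base of the deeper column (depth z_c below the surface of column A) and equate Σ ρ_i t_i down to z_c; mantle fills any gap and the z_c terms cancel.
Column A: 34.5×ρ + (z_c − 34.5)×3303
Column B: 0.826×0 + 2.96×2117 + 22.7×2710 + (z_c − 0.826 − 25.66)×3303
The z_c×3303 term appears on both sides and cancels. Collect the known terms of each column as K = Σ(ρt)_known − 3303 × (depth of known layers): K_A = 0 − 3303×34.5 = −113953.5; K_B = 67783.32 − 3303×(0.826 + 25.66) = −19699.938.
Balance: K_A + 34.5×ρ = K_B, so ρ = (K_B − K_A)/34.5 = 94253.6/34.5 = 2730 kg/m³.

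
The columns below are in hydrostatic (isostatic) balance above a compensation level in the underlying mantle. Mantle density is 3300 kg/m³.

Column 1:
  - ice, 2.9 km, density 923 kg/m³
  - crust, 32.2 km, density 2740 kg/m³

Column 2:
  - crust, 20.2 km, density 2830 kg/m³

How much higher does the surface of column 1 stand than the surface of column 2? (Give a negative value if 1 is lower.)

4.68 km

For any compensation level in the mantle, the mantle terms cancel and isostasy reduces to e = (Σt_1 − Σt_2) − (Σ(ρt)_1 − Σ(ρt)_2) / ρ_m.
Σt_1 = 35.1 km; Σt_2 = 20.2 km; Σ(ρt)_1 = 90904.7; Σ(ρt)_2 = 57166 (in km·kg/m³).
e = (35.1 − 20.2) − (90904.7 − 57166) / 3300 = 4.68 km.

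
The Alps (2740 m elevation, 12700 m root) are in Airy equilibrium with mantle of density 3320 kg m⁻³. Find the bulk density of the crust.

ρ_c h = (ρ_m − ρ_c) r → ρ_c (h + r) = ρ_m r → ρ_c = ρ_m r / (h + r).
ρ_c = 3320 × 12700 m / (2740 m + 12700 m) = 2730 kg m⁻³.

2730 kg m⁻³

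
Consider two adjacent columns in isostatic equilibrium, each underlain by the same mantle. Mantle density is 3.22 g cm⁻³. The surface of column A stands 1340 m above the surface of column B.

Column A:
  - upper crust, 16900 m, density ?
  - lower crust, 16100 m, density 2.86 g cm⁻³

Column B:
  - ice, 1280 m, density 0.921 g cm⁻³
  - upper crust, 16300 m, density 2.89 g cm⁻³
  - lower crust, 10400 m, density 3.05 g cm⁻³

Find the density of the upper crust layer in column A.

2.71 g cm⁻³

Take the compensation level at the base of the deeper column (depth z_c below the surface of column A) and equate Σ ρ_i t_i down to z_c; mantle fills any gap and the z_c terms cancel.
Column A: 16900×ρ + 16100×2.86 + (z_c − 33000)×3.22
Column B: 1340×0 + 1280×0.921 + 16300×2.89 + 10400×3.05 + (z_c − 1340 − 27980)×3.22
The z_c×3.22 term appears on both sides and cancels. Collect the known terms of each column as K = Σ(ρt)_known − 3.22 × (depth of known layers): K_A = 46046 − 3.22×33000 = −60214; K_B = 80005.88 − 3.22×(1340 + 27980) = −14404.52.
Balance: K_A + 16900×ρ = K_B, so ρ = (K_B − K_A)/16900 = 45809.5/16900 = 2.71 g cm⁻³.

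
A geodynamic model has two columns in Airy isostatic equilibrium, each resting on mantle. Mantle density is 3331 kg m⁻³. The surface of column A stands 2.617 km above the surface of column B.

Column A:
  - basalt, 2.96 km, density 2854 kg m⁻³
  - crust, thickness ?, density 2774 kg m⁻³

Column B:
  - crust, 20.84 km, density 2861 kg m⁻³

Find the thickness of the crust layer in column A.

Take the compensation level at the base of the deeper column (depth z_c below the surface of column A) and equate Σ ρ_i t_i down to z_c; mantle fills any gap and the z_c terms cancel.
Column A: 2.96×2854 + x×2774 + (z_c − 2.96 − x)×3331
Column B: 2.617×0 + 20.84×2861 + (z_c − 2.617 − 20.84)×3331
The z_c×3331 term appears on both sides and cancels. Collect the known terms of each column as K = Σ(ρt)_known − 3331 × (depth of known layers): K_A = 8447.84 − 3331×2.96 = −1411.92; K_B = 59623.24 − 3331×(2.617 + 20.84) = −18512.027.
Balance: K_A − x×(3331 − 2774) = K_B, so x = (K_A − K_B)/(3331 − 2774) = 17100.1/557 = 30.7 km.

30.7 km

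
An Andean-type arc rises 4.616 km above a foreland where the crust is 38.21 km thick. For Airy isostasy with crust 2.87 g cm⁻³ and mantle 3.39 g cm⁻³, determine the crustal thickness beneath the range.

Root depth r = h ρ_c / (ρ_m − ρ_c) = 4.616 km × 2.87 / 0.52 = 25.48 km.
Total thickness = T + h + r = 38.21 km + 4.616 km + 25.48 km = 68.3 km.

68.3 km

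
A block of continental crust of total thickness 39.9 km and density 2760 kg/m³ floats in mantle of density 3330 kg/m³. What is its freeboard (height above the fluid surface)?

6.83 km

Floating equilibrium: submerged depth d = t ρ_obj/ρ_fluid = 39.9 km × 2760/3330 = 33.07 km.
Freeboard = t − d = 39.9 km − 33.07 km = 6.83 km.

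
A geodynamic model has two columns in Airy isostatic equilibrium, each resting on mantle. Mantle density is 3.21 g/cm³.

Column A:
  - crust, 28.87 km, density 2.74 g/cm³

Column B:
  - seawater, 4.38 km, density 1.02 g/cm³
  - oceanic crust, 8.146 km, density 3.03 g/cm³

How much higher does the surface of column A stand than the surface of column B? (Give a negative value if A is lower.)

0.782 km

For any compensation level in the mantle, the mantle terms cancel and isostasy reduces to e = (Σt_A − Σt_B) − (Σ(ρt)_A − Σ(ρt)_B) / ρ_m.
Σt_A = 28.87 km; Σt_B = 12.526 km; Σ(ρt)_A = 79.1038; Σ(ρt)_B = 29.14998 (in km·g/cm³).
e = (28.87 − 12.526) − (79.1038 − 29.14998) / 3.21 = 0.782 km.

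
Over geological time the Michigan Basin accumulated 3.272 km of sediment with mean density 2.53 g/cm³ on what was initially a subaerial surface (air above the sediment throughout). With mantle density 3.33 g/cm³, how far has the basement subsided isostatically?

2.49 km

Subaerial load: s = t ρ_sed / ρ_m = 3.272 km × 2.53/3.33 = 2.49 km.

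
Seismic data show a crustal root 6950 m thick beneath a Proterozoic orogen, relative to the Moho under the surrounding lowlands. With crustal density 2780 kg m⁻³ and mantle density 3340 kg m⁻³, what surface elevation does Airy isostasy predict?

Isostatic balance requires: ρ_c h = (ρ_m − ρ_c) r.
h = r (ρ_m − ρ_c) / ρ_c = 6950 m × (3340 − 2780) / 2780 = 1400 m.

1400 m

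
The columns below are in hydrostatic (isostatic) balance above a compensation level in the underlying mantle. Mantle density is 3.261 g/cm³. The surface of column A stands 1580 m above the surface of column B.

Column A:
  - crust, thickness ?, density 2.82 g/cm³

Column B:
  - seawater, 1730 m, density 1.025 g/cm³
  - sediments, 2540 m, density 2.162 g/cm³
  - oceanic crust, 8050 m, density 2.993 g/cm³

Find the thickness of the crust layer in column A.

Take the compensation level at the base of the deeper column (depth z_c below the surface of column A) and equate Σ ρ_i t_i down to z_c; mantle fills any gap and the z_c terms cancel.
Column A: x×2.82 + (z_c − 0 − x)×3.261
Column B: 1580×0 + 1730×1.025 + 2540×2.162 + 8050×2.993 + (z_c − 1580 − 12320)×3.261
The z_c×3.261 term appears on both sides and cancels. Collect the known terms of each column as K = Σ(ρt)_known − 3.261 × (depth of known layers): K_A = 0 − 3.261×0 = 0; K_B = 31358.38 − 3.261×(1580 + 12320) = −13969.52.
Balance: K_A − x×(3.261 − 2.82) = K_B, so x = (K_A − K_B)/(3.261 − 2.82) = 13969.5/0.441 = 31700 m.

31700 m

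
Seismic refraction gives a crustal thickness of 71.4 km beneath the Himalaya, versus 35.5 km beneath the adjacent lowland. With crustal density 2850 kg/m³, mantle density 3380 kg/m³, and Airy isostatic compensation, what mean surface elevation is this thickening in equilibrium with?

5.63 km

Excess crust Δ = 71.4 km − 35.5 km = 35.9 km, split between elevation h and root r with h + r = Δ.
Airy balance ρ_c h = (ρ_m − ρ_c) r gives r = h ρ_c/(ρ_m − ρ_c), so h (1 + ρ_c/(ρ_m − ρ_c)) = Δ, i.e. h = Δ (ρ_m − ρ_c)/ρ_m.
h = 35.9 km × 530/3380 = 5.63 km.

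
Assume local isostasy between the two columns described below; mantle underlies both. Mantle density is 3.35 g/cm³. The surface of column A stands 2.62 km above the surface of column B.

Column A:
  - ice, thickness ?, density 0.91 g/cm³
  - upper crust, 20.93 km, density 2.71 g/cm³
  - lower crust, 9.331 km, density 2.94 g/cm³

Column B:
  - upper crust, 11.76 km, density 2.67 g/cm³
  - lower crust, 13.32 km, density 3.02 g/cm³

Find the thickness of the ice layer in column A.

1.62 km

Take the compensation level at the base of the deeper column (depth z_c below the surface of column A) and equate Σ ρ_i t_i down to z_c; mantle fills any gap and the z_c terms cancel.
Column A: x×0.91 + 20.93×2.71 + 9.331×2.94 + (z_c − 30.261 − x)×3.35
Column B: 2.62×0 + 11.76×2.67 + 13.32×3.02 + (z_c − 2.62 − 25.08)×3.35
The z_c×3.35 term appears on both sides and cancels. Collect the known terms of each column as K = Σ(ρt)_known − 3.35 × (depth of known layers): K_A = 84.15344 − 3.35×30.261 = −17.22091; K_B = 71.6256 − 3.35×(2.62 + 25.08) = −21.1694.
Balance: K_A − x×(3.35 − 0.91) = K_B, so x = (K_A − K_B)/(3.35 − 0.91) = 3.94849/2.44 = 1.62 km.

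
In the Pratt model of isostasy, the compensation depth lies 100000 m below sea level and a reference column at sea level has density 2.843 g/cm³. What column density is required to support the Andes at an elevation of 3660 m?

2.74 g/cm³

Pratt balance: ρ_ref D = ρ (D + h).
ρ = ρ_ref D/(D + h) = 2.843 × 100000 m/(100000 m + 3660 m) = 2.74 g/cm³.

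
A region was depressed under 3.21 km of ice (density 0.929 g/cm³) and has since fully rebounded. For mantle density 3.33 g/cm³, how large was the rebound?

Removing the load lets mantle flow back in; uplift u satisfies ρ_ice t = ρ_m u.
u = t ρ_ice/ρ_m = 3.21 km × 0.929/3.33 = 0.896 km.

0.896 km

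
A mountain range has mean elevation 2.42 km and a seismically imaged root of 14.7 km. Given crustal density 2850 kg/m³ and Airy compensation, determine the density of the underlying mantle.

3320 kg/m³

Airy balance: ρ_c h = (ρ_m − ρ_c) r → ρ_m = ρ_c (1 + h/r).
ρ_m = 2850 × (1 + 2.42 km/14.7 km) = 3320 kg/m³.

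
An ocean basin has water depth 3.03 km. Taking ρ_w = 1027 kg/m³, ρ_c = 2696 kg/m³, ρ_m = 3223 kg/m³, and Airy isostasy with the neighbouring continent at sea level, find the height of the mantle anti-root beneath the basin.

9.6 km

Balancing pressure at the compensation depth: replacing crust with seawater at the top is compensated by replacing crust with mantle at the base: d (ρ_c − ρ_w) = a (ρ_m − ρ_c).
a = d (ρ_c − ρ_w)/(ρ_m − ρ_c) = 3.03 km × 1669/527 = 9.6 km.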